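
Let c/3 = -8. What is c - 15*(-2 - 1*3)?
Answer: 51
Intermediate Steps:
c = -24 (c = 3*(-8) = -24)
c - 15*(-2 - 1*3) = -24 - 15*(-2 - 1*3) = -24 - 15*(-2 - 3) = -24 - 15*(-5) = -24 + 75 = 51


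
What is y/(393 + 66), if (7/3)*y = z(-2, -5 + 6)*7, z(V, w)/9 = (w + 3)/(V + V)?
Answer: -1/17 ≈ -0.058824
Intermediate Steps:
z(V, w) = 9*(3 + w)/(2*V) (z(V, w) = 9*((w + 3)/(V + V)) = 9*((3 + w)/((2*V))) = 9*((3 + w)*(1/(2*V))) = 9*((3 + w)/(2*V)) = 9*(3 + w)/(2*V))
y = -27 (y = 3*(((9/2)*(3 + (-5 + 6))/(-2))*7)/7 = 3*(((9/2)*(-½)*(3 + 1))*7)/7 = 3*(((9/2)*(-½)*4)*7)/7 = 3*(-9*7)/7 = (3/7)*(-63) = -27)
y/(393 + 66) = -27/(393 + 66) = -27/459 = -27*1/459 = -1/17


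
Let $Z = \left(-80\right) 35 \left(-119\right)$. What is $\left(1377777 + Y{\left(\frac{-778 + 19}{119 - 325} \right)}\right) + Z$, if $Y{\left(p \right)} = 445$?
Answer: $1711422$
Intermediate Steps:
$Z = 333200$ ($Z = \left(-2800\right) \left(-119\right) = 333200$)
$\left(1377777 + Y{\left(\frac{-778 + 19}{119 - 325} \right)}\right) + Z = \left(1377777 + 445\right) + 333200 = 1378222 + 333200 = 1711422$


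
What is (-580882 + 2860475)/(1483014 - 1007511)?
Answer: 2279593/475503 ≈ 4.7941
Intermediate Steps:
(-580882 + 2860475)/(1483014 - 1007511) = 2279593/475503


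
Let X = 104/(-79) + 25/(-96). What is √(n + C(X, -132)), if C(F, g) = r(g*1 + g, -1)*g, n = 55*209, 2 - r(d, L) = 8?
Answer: √12287 ≈ 110.85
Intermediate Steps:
r(d, L) = -6 (r(d, L) = 2 - 1*8 = 2 - 8 = -6)
X = -11959/7584 (X = 104*(-1/79) + 25*(-1/96) = -104/79 - 25/96 = -11959/7584 ≈ -1.5769)
n = 11495
C(F, g) = -6*g
√(n + C(X, -132)) = √(11495 - 6*(-132)) = √(11495 + 792) = √12287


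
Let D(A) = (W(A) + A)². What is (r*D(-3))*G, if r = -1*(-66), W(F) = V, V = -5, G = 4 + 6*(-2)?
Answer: -33792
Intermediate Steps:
G = -8 (G = 4 - 12 = -8)
W(F) = -5
r = 66
D(A) = (-5 + A)²
(r*D(-3))*G = (66*(-5 - 3)²)*(-8) = (66*(-8)²)*(-8) = (66*64)*(-8) = 4224*(-8) = -33792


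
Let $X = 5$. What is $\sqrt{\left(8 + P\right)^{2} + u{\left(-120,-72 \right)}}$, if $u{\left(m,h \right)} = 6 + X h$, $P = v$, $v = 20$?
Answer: $\sqrt{430} \approx 20.736$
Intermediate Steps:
$P = 20$
$u{\left(m,h \right)} = 6 + 5 h$
$\sqrt{\left(8 + P\right)^{2} + u{\left(-120,-72 \right)}} = \sqrt{\left(8 + 20\right)^{2} + \left(6 + 5 \left(-72\right)\right)} = \sqrt{28^{2} + \left(6 - 360\right)} = \sqrt{784 - 354} = \sqrt{430}$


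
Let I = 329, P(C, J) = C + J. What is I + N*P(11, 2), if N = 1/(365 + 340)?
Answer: 231958/705 ≈ 329.02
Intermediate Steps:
N = 1/705 ≈ 0.0014184
I + N*P(11, 2) = 329 + (11 + 2)/705 = 329 + (1/705)*13 = 329 + 13/705 = 231958/705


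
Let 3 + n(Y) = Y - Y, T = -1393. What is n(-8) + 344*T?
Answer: -479195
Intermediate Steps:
n(Y) = -3 (n(Y) = -3 + (Y - Y) = -3 + 0 = -3)
n(-8) + 344*T = -3 + 344*(-1393) = -3 - 479192 = -479195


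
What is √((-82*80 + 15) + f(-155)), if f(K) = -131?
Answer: 2*I*√1669 ≈ 81.707*I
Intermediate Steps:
√((-82*80 + 15) + f(-155)) = √((-82*80 + 15) - 131) = √((-6560 + 15) - 131) = √(-6545 - 131) = √(-6676) = 2*I*√1669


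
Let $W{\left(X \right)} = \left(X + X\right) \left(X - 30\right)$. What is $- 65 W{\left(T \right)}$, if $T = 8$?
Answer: $22880$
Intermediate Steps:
$W{\left(X \right)} = 2 X \left(-30 + X\right)$
$- 65 W{\left(T \right)} = - 65 \cdot 2 \cdot 8 \left(-30 + 8\right) = - 65 \cdot 2 \cdot 8 \left(-22\right) = \left(-65\right) \left(-352\right) = 22880$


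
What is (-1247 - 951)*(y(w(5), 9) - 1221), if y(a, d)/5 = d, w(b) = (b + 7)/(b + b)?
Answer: 2584848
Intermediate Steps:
w(b) = (7 + b)/(2*b) (w(b) = (7 + b)/((2*b)) = (7 + b)*(1/(2*b)) = (7 + b)/(2*b))
y(a, d) = 5*d
(-1247 - 951)*(y(w(5), 9) - 1221) = (-1247 - 951)*(5*9 - 1221) = -2198*(45 - 1221) = -2198*(-1176) = 2584848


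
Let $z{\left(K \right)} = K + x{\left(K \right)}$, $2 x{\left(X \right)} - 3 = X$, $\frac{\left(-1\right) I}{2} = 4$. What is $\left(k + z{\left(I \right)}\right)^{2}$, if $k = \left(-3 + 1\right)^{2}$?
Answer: $\frac{169}{4} \approx 42.25$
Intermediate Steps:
$I = -8$ ($I = \left(-2\right) 4 = -8$)
$x{\left(X \right)} = \frac{3}{2} + \frac{X}{2}$
$z{\left(K \right)} = \frac{3}{2} + \frac{3 K}{2}$ ($z{\left(K \right)} = K + \left(\frac{3}{2} + \frac{K}{2}\right) = \frac{3}{2} + \frac{3 K}{2}$)
$k = 4$ ($k = \left(-2\right)^{2} = 4$)
$\left(k + z{\left(I \right)}\right)^{2} = \left(4 + \left(\frac{3}{2} + \frac{3}{2} \left(-8\right)\right)\right)^{2} = \left(4 + \left(\frac{3}{2} - 12\right)\right)^{2} = \left(4 - \frac{21}{2}\right)^{2} = \left(- \frac{13}{2}\right)^{2} = \frac{169}{4}$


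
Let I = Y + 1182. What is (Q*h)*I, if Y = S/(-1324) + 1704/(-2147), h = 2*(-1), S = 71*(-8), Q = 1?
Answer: -1679474848/710657 ≈ -2363.3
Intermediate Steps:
S = -568
h = -2
Y = -259150/710657 (Y = -568/(-1324) + 1704/(-2147) = -568*(-1/1324) + 1704*(-1/2147) = 142/331 - 1704/2147 = -259150/710657 ≈ -0.36466)
I = 839737424/710657 (I = -259150/710657 + 1182 = 839737424/710657 ≈ 1181.6)
(Q*h)*I = (1*(-2))*(839737424/710657) = -2*839737424/710657 = -1679474848/710657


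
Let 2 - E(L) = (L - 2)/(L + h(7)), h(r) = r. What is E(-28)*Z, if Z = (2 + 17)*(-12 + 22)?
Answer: 760/7 ≈ 108.57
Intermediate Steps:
E(L) = 2 - (-2 + L)/(7 + L) (E(L) = 2 - (L - 2)/(L + 7) = 2 - (-2 + L)/(7 + L))
Z = 190 (Z = 19*10 = 190)
E(-28)*Z = ((16 - 28)/(7 - 28))*190 = (-12/(-21))*190 = -1/21*(-12)*190 = (4/7)*190 = 760/7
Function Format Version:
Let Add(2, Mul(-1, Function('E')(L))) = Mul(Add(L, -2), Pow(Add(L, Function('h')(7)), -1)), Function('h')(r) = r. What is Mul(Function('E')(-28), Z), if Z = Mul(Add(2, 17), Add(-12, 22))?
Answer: Rational(760, 7) ≈ 108.57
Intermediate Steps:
Function('E')(L) = Add(2, Mul(-1, Pow(Add(7, L), -1), Add(-2, L))) (Function('E')(L) = Add(2, Mul(-1, Mul(Add(L, -2), Pow(Add(L, 7), -1)))) = Add(2, Mul(-1, Mul(Add(-2, L), Pow(Add(7, L), -1)))) = Add(2, Mul(-1, Mul(Pow(Add(7, L), -1), Add(-2, L)))) = Add(2, Mul(-1, Pow(Add(7, L), -1), Add(-2, L))))
Z = 190 (Z = Mul(19, 10) = 190)
Mul(Function('E')(-28), Z) = Mul(Mul(Pow(Add(7, -28), -1), Add(16, -28)), 190) = Mul(Mul(Pow(-21, -1), -12), 190) = Mul(Mul(Rational(-1, 21), -12), 190) = Mul(Rational(4, 7), 190) = Rational(760, 7)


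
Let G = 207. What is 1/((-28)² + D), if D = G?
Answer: 1/991 ≈ 0.0010091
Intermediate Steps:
D = 207
1/((-28)² + D) = 1/((-28)² + 207) = 1/(784 + 207) = 1/991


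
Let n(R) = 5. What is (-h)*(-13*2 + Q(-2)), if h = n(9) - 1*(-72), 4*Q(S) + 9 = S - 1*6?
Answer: 9317/4 ≈ 2329.3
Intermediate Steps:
Q(S) = -15/4 + S/4 (Q(S) = -9/4 + (S - 1*6)/4 = -9/4 + (S - 6)/4 = -9/4 + (-6 + S)/4 = -9/4 + (-3/2 + S/4) = -15/4 + S/4)
h = 77 (h = 5 - 1*(-72) = 5 + 72 = 77)
(-h)*(-13*2 + Q(-2)) = (-1*77)*(-13*2 + (-15/4 + (1/4)*(-2))) = -77*(-26 + (-15/4 - 1/2)) = -77*(-26 - 17/4) = -77*(-121/4) = 9317/4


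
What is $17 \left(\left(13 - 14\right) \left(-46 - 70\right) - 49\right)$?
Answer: $1139$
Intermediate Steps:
$17 \left(\left(13 - 14\right) \left(-46 - 70\right) - 49\right) = 17 \left(\left(-1\right) \left(-116\right) - 49\right) = 17 \left(116 - 49\right) = 17 \cdot 67 = 1139$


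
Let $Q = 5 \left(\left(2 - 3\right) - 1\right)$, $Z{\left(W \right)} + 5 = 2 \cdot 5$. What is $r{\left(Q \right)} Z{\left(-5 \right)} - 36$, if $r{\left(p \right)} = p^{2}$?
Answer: $464$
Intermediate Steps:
$Z{\left(W \right)} = 5$ ($Z{\left(W \right)} = -5 + 2 \cdot 5 = -5 + 10 = 5$)
$Q = -10$ ($Q = 5 \left(-1 - 1\right) = 5 \left(-2\right) = -10$)
$r{\left(Q \right)} Z{\left(-5 \right)} - 36 = \left(-10\right)^{2} \cdot 5 - 36 = 100 \cdot 5 - 36 = 500 - 36 = 464$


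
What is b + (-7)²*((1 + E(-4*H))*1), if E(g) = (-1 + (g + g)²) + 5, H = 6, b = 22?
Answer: 113163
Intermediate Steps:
E(g) = 4 + 4*g² (E(g) = (-1 + (2*g)²) + 5 = (-1 + 4*g²) + 5 = 4 + 4*g²)
b + (-7)²*((1 + E(-4*H))*1) = 22 + (-7)²*((1 + (4 + 4*(-4*6)²))*1) = 22 + 49*((1 + (4 + 4*(-24)²))*1) = 22 + 49*((1 + (4 + 4*576))*1) = 22 + 49*((1 + (4 + 2304))*1) = 22 + 49*((1 + 2308)*1) = 22 + 49*(2309*1) = 22 + 49*2309 = 22 + 113141 = 113163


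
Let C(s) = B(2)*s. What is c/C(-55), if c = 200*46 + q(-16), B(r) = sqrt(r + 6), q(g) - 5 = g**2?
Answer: -9461*sqrt(2)/220 ≈ -60.818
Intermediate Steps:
q(g) = 5 + g**2
B(r) = sqrt(6 + r)
c = 9461 (c = 200*46 + (5 + (-16)**2) = 9200 + (5 + 256) = 9200 + 261 = 9461)
C(s) = 2*s*sqrt(2) (C(s) = sqrt(6 + 2)*s = sqrt(8)*s = (2*sqrt(2))*s = 2*s*sqrt(2))
c/C(-55) = 9461/((2*(-55)*sqrt(2))) = 9461/((-110*sqrt(2))) = 9461*(-sqrt(2)/220) = -9461*sqrt(2)/220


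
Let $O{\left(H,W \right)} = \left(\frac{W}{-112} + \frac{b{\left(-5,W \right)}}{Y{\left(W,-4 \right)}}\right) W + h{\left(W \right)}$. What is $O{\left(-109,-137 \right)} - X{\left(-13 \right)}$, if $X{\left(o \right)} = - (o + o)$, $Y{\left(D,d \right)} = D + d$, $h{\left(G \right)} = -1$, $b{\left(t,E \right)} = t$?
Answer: $- \frac{3149533}{15792} \approx -199.44$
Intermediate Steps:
$O{\left(H,W \right)} = -1 + W \left(- \frac{5}{-4 + W} - \frac{W}{112}\right)$ ($O{\left(H,W \right)} = \left(\frac{W}{-112} - \frac{5}{W - 4}\right) W - 1 = \left(W \left(- \frac{1}{112}\right) - \frac{5}{-4 + W}\right) W - 1 = \left(- \frac{W}{112} - \frac{5}{-4 + W}\right) W - 1 = \left(- \frac{5}{-4 + W} - \frac{W}{112}\right) W - 1 = W \left(- \frac{5}{-4 + W} - \frac{W}{112}\right) - 1 = -1 + W \left(- \frac{5}{-4 + W} - \frac{W}{112}\right)$)
$X{\left(o \right)} = - 2 o$
$O{\left(-109,-137 \right)} - X{\left(-13 \right)} = \frac{\left(-560\right) \left(-137\right) + \left(-112 - \left(-137\right)^{2}\right) \left(-4 - 137\right)}{112 \left(-4 - 137\right)} - \left(-2\right) \left(-13\right) = \frac{76720 + \left(-112 - 18769\right) \left(-141\right)}{112 \left(-141\right)} - 26 = \frac{1}{112} \left(- \frac{1}{141}\right) \left(76720 + \left(-112 - 18769\right) \left(-141\right)\right) - 26 = \frac{1}{112} \left(- \frac{1}{141}\right) \left(76720 - -2662221\right) - 26 = \frac{1}{112} \left(- \frac{1}{141}\right) \left(76720 + 2662221\right) - 26 = \frac{1}{112} \left(- \frac{1}{141}\right) 2738941 - 26 = - \frac{2738941}{15792} - 26 = - \frac{3149533}{15792}$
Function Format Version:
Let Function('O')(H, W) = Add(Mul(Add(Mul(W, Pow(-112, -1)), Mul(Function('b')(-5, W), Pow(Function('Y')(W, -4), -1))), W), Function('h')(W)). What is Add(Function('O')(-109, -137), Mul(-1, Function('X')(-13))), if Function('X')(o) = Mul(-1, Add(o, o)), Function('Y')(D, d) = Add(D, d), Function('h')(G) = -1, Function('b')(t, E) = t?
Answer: Rational(-3149533, 15792) ≈ -199.44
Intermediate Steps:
Function('O')(H, W) = Add(-1, Mul(W, Add(Mul(-5, Pow(Add(-4, W), -1)), Mul(Rational(-1, 112), W)))) (Function('O')(H, W) = Add(Mul(Add(Mul(W, Pow(-112, -1)), Mul(-5, Pow(Add(W, -4), -1))), W), -1) = Add(Mul(Add(Mul(W, Rational(-1, 112)), Mul(-5, Pow(Add(-4, W), -1))), W), -1) = Add(Mul(Add(Mul(Rational(-1, 112), W), Mul(-5, Pow(Add(-4, W), -1))), W), -1) = Add(Mul(Add(Mul(-5, Pow(Add(-4, W), -1)), Mul(Rational(-1, 112), W)), W), -1) = Add(Mul(W, Add(Mul(-5, Pow(Add(-4, W), -1)), Mul(Rational(-1, 112), W))), -1) = Add(-1, Mul(W, Add(Mul(-5, Pow(Add(-4, W), -1)), Mul(Rational(-1, 112), W)))))
Function('X')(o) = Mul(-2, o) (Function('X')(o) = Mul(-1, Mul(2, o)) = Mul(-2, o))
Add(Function('O')(-109, -137), Mul(-1, Function('X')(-13))) = Add(Mul(Rational(1, 112), Pow(Add(-4, -137), -1), Add(Mul(-560, -137), Mul(Add(-112, Mul(-1, Pow(-137, 2))), Add(-4, -137)))), Mul(-1, Mul(-2, -13))) = Add(Mul(Rational(1, 112), Pow(-141, -1), Add(76720, Mul(Add(-112, Mul(-1, 18769)), -141))), Mul(-1, 26)) = Add(Mul(Rational(1, 112), Rational(-1, 141), Add(76720, Mul(Add(-112, -18769), -141))), -26) = Add(Mul(Rational(1, 112), Rational(-1, 141), Add(76720, Mul(-18881, -141))), -26) = Add(Mul(Rational(1, 112), Rational(-1, 141), Add(76720, 2662221)), -26) = Add(Mul(Rational(1, 112), Rational(-1, 141), 2738941), -26) = Add(Rational(-2738941, 15792), -26) = Rational(-3149533, 15792)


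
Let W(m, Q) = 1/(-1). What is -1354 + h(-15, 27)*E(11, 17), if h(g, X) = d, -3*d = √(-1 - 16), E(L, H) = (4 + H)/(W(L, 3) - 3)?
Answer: -1354 + 7*I*√17/4 ≈ -1354.0 + 7.2154*I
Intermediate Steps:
W(m, Q) = -1
E(L, H) = -1 - H/4 (E(L, H) = (4 + H)/(-1 - 3) = (4 + H)/(-4) = (4 + H)*(-¼) = -1 - H/4)
d = -I*√17/3 (d = -√(-1 - 16)/3 = -I*√17/3 ≈ -1.3744*I)
h(g, X) = -I*√17/3
-1354 + h(-15, 27)*E(11, 17) = -1354 + (-I*√17/3)*(-1 - ¼*17) = -1354 + (-I*√17/3)*(-1 - 17/4) = -1354 - I*√17/3*(-21/4) = -1354 + 7*I*√17/4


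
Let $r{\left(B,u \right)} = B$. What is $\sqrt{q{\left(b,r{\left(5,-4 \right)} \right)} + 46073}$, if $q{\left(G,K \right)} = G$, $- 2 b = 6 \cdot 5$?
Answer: $\sqrt{46058} \approx 214.61$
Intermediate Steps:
$b = -15$ ($b = - \frac{6 \cdot 5}{2} = \left(- \frac{1}{2}\right) 30 = -15$)
$\sqrt{q{\left(b,r{\left(5,-4 \right)} \right)} + 46073} = \sqrt{-15 + 46073} = \sqrt{46058}$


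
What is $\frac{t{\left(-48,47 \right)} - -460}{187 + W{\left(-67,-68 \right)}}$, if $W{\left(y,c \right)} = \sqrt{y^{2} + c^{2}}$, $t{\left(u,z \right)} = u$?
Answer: $\frac{19261}{6464} - \frac{103 \sqrt{9113}}{6464} \approx 1.4586$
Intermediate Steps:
$W{\left(y,c \right)} = \sqrt{c^{2} + y^{2}}$
$\frac{t{\left(-48,47 \right)} - -460}{187 + W{\left(-67,-68 \right)}} = \frac{-48 - -460}{187 + \sqrt{\left(-68\right)^{2} + \left(-67\right)^{2}}} = \frac{-48 + \left(-843 + 1303\right)}{187 + \sqrt{4624 + 4489}} = \frac{-48 + 460}{187 + \sqrt{9113}} = \frac{412}{187 + \sqrt{9113}}$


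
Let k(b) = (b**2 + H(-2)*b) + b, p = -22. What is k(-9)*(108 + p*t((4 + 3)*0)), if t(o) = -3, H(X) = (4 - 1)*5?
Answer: -10962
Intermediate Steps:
H(X) = 15 (H(X) = 3*5 = 15)
k(b) = b**2 + 16*b (k(b) = (b**2 + 15*b) + b = b**2 + 16*b)
k(-9)*(108 + p*t((4 + 3)*0)) = (-9*(16 - 9))*(108 - 22*(-3)) = (-9*7)*(108 + 66) = -63*174 = -10962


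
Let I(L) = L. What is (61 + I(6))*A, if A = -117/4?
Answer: -7839/4 ≈ -1959.8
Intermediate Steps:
A = -117/4 (A = -117*¼ = -117/4 ≈ -29.250)
(61 + I(6))*A = (61 + 6)*(-117/4) = 67*(-117/4) = -7839/4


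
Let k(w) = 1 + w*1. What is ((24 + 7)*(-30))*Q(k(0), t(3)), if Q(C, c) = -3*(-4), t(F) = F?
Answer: -11160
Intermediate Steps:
k(w) = 1 + w
Q(C, c) = 12
((24 + 7)*(-30))*Q(k(0), t(3)) = ((24 + 7)*(-30))*12 = (31*(-30))*12 = -930*12 = -11160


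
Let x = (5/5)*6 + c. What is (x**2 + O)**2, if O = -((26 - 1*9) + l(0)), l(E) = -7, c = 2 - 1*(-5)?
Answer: 25281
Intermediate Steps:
c = 7 (c = 2 + 5 = 7)
x = 13 (x = (5/5)*6 + 7 = (5*(1/5))*6 + 7 = 1*6 + 7 = 6 + 7 = 13)
O = -10 (O = -((26 - 1*9) - 7) = -((26 - 9) - 7) = -(17 - 7) = -1*10 = -10)
(x**2 + O)**2 = (13**2 - 10)**2 = (169 - 10)**2 = 159**2 = 25281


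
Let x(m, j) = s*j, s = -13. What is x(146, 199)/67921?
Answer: -2587/67921 ≈ -0.038088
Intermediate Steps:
x(m, j) = -13*j
x(146, 199)/67921 = -13*199/67921 = -2587*1/67921 = -2587/67921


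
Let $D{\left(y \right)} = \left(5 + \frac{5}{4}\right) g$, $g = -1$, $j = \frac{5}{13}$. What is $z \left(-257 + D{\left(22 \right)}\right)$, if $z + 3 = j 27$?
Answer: $-1944$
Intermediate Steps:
$j = \frac{5}{13}$ ($j = 5 \cdot \frac{1}{13} = \frac{5}{13} \approx 0.38462$)
$D{\left(y \right)} = - \frac{25}{4}$ ($D{\left(y \right)} = \left(5 + \frac{5}{4}\right) \left(-1\right) = \frac{25}{4} \left(-1\right) = - \frac{25}{4}$)
$z = \frac{96}{13}$ ($z = -3 + \frac{5}{13} \cdot 27 = -3 + \frac{135}{13} = \frac{96}{13} \approx 7.3846$)
$z \left(-257 + D{\left(22 \right)}\right) = \frac{96 \left(-257 - \frac{25}{4}\right)}{13} = \frac{96}{13} \left(- \frac{1053}{4}\right) = -1944$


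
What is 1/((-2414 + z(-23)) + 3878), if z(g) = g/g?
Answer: 1/1465 ≈ 0.00068259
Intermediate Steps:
z(g) = 1
1/((-2414 + z(-23)) + 3878) = 1/((-2414 + 1) + 3878) = 1/(-2413 + 3878) = 1/1465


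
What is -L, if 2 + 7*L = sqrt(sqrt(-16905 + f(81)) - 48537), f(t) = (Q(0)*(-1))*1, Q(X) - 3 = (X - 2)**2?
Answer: 2/7 - sqrt(-48537 + 4*I*sqrt(1057))/7 ≈ 0.24355 - 31.473*I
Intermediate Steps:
Q(X) = 3 + (-2 + X)**2 (Q(X) = 3 + (X - 2)**2 = 3 + (-2 + X)**2)
f(t) = -7 (f(t) = ((3 + (-2 + 0)**2)*(-1))*1 = ((3 + (-2)**2)*(-1))*1 = ((3 + 4)*(-1))*1 = (7*(-1))*1 = -7*1 = -7)
L = -2/7 + sqrt(-48537 + 4*I*sqrt(1057))/7 (L = -2/7 + sqrt(sqrt(-16905 - 7) - 48537)/7 = -2/7 + sqrt(sqrt(-16912) - 48537)/7 = -2/7 + sqrt(4*I*sqrt(1057) - 48537)/7 = -2/7 + sqrt(-48537 + 4*I*sqrt(1057))/7 ≈ -0.24355 + 31.473*I)
-L = -(-2/7 + sqrt(-48537 + 4*I*sqrt(1057))/7) = 2/7 - sqrt(-48537 + 4*I*sqrt(1057))/7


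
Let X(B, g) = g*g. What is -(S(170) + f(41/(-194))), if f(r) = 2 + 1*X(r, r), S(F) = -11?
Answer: 337043/37636 ≈ 8.9553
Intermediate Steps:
X(B, g) = g²
f(r) = 2 + r² (f(r) = 2 + 1*r² = 2 + r²)
-(S(170) + f(41/(-194))) = -(-11 + (2 + (41/(-194))²)) = -(-11 + (2 + (41*(-1/194))²)) = -(-11 + (2 + (-41/194)²)) = -(-11 + (2 + 1681/37636)) = -(-11 + 76953/37636) = -1*(-337043/37636) = 337043/37636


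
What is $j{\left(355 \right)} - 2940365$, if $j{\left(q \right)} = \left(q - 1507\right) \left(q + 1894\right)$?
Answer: $-5531213$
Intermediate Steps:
$j{\left(q \right)} = \left(-1507 + q\right) \left(1894 + q\right)$
$j{\left(355 \right)} - 2940365 = \left(-2854258 + 355^{2} + 387 \cdot 355\right) - 2940365 = \left(-2854258 + 126025 + 137385\right) - 2940365 = -2590848 - 2940365 = -5531213$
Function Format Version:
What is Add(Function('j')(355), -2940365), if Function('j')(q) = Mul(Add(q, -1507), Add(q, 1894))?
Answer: -5531213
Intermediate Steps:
Function('j')(q) = Mul(Add(-1507, q), Add(1894, q))
Add(Function('j')(355), -2940365) = Add(Add(-2854258, Pow(355, 2), Mul(387, 355)), -2940365) = Add(Add(-2854258, 126025, 137385), -2940365) = Add(-2590848, -2940365) = -5531213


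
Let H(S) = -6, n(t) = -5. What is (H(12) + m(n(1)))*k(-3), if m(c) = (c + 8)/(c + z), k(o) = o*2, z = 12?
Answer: 234/7 ≈ 33.429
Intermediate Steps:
k(o) = 2*o
m(c) = (8 + c)/(12 + c) (m(c) = (c + 8)/(c + 12) = (8 + c)/(12 + c))
(H(12) + m(n(1)))*k(-3) = (-6 + (8 - 5)/(12 - 5))*(2*(-3)) = (-6 + 3/7)*(-6) = -39/7*(-6) = 234/7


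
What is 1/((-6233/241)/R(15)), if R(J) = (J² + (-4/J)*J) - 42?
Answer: -43139/6233 ≈ -6.9211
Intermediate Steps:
R(J) = -46 + J² (R(J) = (J² - 4) - 42 = (-4 + J²) - 42 = -46 + J²)
1/((-6233/241)/R(15)) = 1/((-6233/241)/(-46 + 15²)) = 1/((-6233*1/241)/(-46 + 225)) = 1/(-6233/241/179) = 1/(-6233/241*1/179) = 1/(-6233/43139) = -43139/6233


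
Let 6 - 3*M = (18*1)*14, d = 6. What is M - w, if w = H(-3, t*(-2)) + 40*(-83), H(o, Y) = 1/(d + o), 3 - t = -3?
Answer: 9713/3 ≈ 3237.7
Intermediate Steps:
t = 6 (t = 3 - 1*(-3) = 3 + 3 = 6)
M = -82 (M = 2 - 18*1*14/3 = 2 - 6*14 = 2 - ⅓*252 = 2 - 84 = -82)
H(o, Y) = 1/(6 + o)
w = -9959/3 (w = 1/(6 - 3) + 40*(-83) = 1/3 - 3320 = ⅓ - 3320 = -9959/3 ≈ -3319.7)
M - w = -82 - 1*(-9959/3) = -82 + 9959/3 = 9713/3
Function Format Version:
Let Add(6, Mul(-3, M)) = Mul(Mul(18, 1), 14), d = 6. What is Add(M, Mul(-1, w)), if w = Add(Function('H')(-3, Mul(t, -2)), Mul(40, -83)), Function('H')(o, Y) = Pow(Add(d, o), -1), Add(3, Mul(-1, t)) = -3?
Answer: Rational(9713, 3) ≈ 3237.7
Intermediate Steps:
t = 6 (t = Add(3, Mul(-1, -3)) = Add(3, 3) = 6)
M = -82 (M = Add(2, Mul(Rational(-1, 3), Mul(Mul(18, 1), 14))) = Add(2, Mul(Rational(-1, 3), Mul(18, 14))) = Add(2, Mul(Rational(-1, 3), 252)) = Add(2, -84) = -82)
Function('H')(o, Y) = Pow(Add(6, o), -1)
w = Rational(-9959, 3) (w = Add(Pow(Add(6, -3), -1), Mul(40, -83)) = Add(Pow(3, -1), -3320) = Add(Rational(1, 3), -3320) = Rational(-9959, 3) ≈ -3319.7)
Add(M, Mul(-1, w)) = Add(-82, Mul(-1, Rational(-9959, 3))) = Add(-82, Rational(9959, 3)) = Rational(9713, 3)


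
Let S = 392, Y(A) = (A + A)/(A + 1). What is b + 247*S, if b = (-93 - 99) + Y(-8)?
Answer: 676440/7 ≈ 96634.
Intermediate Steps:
Y(A) = 2*A/(1 + A) (Y(A) = (2*A)/(1 + A) = 2*A/(1 + A))
b = -1328/7 (b = (-93 - 99) + 2*(-8)/(1 - 8) = -192 + 2*(-8)/(-7) = -192 + 2*(-8)*(-⅐) = -192 + 16/7 = -1328/7 ≈ -189.71)
b + 247*S = -1328/7 + 247*392 = -1328/7 + 96824 = 676440/7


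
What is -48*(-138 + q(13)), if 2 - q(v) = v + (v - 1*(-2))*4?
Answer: 10032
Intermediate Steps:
q(v) = -6 - 5*v (q(v) = 2 - (v + (v - 1*(-2))*4) = 2 - (v + (v + 2)*4) = 2 - (v + (2 + v)*4) = 2 - (v + (8 + 4*v)) = 2 - (8 + 5*v) = 2 + (-8 - 5*v) = -6 - 5*v)
-48*(-138 + q(13)) = -48*(-138 + (-6 - 5*13)) = -48*(-138 + (-6 - 65)) = -48*(-138 - 71) = -48*(-209) = 10032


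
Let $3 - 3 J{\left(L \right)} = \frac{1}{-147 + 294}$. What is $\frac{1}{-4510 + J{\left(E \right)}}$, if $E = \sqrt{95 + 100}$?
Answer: $- \frac{441}{1988470} \approx -0.00022178$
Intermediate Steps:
$E = \sqrt{195} \approx 13.964$
$J{\left(L \right)} = \frac{440}{441}$ ($J{\left(L \right)} = 1 - \frac{1}{3 \left(-147 + 294\right)} = 1 - \frac{1}{3 \cdot 147} = 1 - \frac{1}{441} = \frac{440}{441}$)
$\frac{1}{-4510 + J{\left(E \right)}} = \frac{1}{-4510 + \frac{440}{441}} = \frac{1}{- \frac{1988470}{441}} = - \frac{441}{1988470}$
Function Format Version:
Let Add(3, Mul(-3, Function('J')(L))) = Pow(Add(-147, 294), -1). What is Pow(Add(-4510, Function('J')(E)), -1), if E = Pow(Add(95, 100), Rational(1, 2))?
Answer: Rational(-441, 1988470) ≈ -0.00022178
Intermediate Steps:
E = Pow(195, Rational(1, 2)) ≈ 13.964
Function('J')(L) = Rational(440, 441) (Function('J')(L) = Add(1, Mul(Rational(-1, 3), Pow(Add(-147, 294), -1))) = Add(1, Mul(Rational(-1, 3), Pow(147, -1))) = Add(1, Mul(Rational(-1, 3), Rational(1, 147))) = Add(1, Rational(-1, 441)) = Rational(440, 441))
Pow(Add(-4510, Function('J')(E)), -1) = Pow(Add(-4510, Rational(440, 441)), -1) = Pow(Rational(-1988470, 441), -1) = Rational(-441, 1988470)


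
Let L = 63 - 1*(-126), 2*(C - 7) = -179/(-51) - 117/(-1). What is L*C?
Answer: 216090/17 ≈ 12711.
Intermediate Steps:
C = 3430/51 (C = 7 + (-179/(-51) - 117/(-1))/2 = 7 + (-179*(-1/51) - 117*(-1))/2 = 7 + (179/51 + 117)/2 = 7 + (1/2)*(6146/51) = 7 + 3073/51 = 3430/51 ≈ 67.255)
L = 189 (L = 63 + 126 = 189)
L*C = 189*(3430/51) = 216090/17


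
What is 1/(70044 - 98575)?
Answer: -1/28531 ≈ -3.5050e-5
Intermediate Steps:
1/(70044 - 98575) = 1/(-28531) = -1/28531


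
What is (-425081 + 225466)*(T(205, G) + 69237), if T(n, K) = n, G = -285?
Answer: -13861664830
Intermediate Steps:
(-425081 + 225466)*(T(205, G) + 69237) = (-425081 + 225466)*(205 + 69237) = -199615*69442 = -13861664830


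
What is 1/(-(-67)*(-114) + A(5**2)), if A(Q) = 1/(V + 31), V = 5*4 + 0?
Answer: -51/389537 ≈ -0.00013092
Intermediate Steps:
V = 20 (V = 20 + 0 = 20)
A(Q) = 1/51 (A(Q) = 1/(20 + 31) = 1/51)
1/(-(-67)*(-114) + A(5**2)) = 1/(-(-67)*(-114) + 1/51) = 1/(-1*7638 + 1/51) = 1/(-7638 + 1/51) = 1/(-389537/51) = -51/389537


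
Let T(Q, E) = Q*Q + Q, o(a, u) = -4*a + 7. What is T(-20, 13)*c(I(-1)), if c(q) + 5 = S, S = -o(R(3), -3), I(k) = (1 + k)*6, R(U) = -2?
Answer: -7600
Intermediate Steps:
o(a, u) = 7 - 4*a
I(k) = 6 + 6*k
S = -15 (S = -(7 - 4*(-2)) = -(7 + 8) = -1*15 = -15)
T(Q, E) = Q + Q² (T(Q, E) = Q² + Q = Q + Q²)
c(q) = -20 (c(q) = -5 - 15 = -20)
T(-20, 13)*c(I(-1)) = -20*(1 - 20)*(-20) = -20*(-19)*(-20) = 380*(-20) = -7600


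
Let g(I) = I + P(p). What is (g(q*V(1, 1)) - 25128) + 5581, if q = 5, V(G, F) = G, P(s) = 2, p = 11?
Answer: -19540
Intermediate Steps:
g(I) = 2 + I (g(I) = I + 2 = 2 + I)
(g(q*V(1, 1)) - 25128) + 5581 = ((2 + 5*1) - 25128) + 5581 = ((2 + 5) - 25128) + 5581 = (7 - 25128) + 5581 = -25121 + 5581 = -19540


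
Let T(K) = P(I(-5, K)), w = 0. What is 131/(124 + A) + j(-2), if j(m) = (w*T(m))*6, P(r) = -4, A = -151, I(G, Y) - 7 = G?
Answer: -131/27 ≈ -4.8519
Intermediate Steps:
I(G, Y) = 7 + G
T(K) = -4
j(m) = 0 (j(m) = (0*(-4))*6 = 0*6 = 0)
131/(124 + A) + j(-2) = 131/(124 - 151) + 0 = 131/(-27) + 0 = -1/27*131 + 0 = -131/27 + 0 = -131/27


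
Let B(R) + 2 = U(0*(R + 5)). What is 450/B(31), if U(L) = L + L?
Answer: -225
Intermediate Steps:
U(L) = 2*L
B(R) = -2 (B(R) = -2 + 2*(0*(R + 5)) = -2 + 2*(0*(5 + R)) = -2 + 2*0 = -2 + 0 = -2)
450/B(31) = 450/(-2) = 450*(-1/2) = -225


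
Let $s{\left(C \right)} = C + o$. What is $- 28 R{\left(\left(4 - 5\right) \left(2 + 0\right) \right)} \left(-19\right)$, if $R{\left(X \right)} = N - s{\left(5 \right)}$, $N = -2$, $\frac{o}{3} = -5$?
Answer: $4256$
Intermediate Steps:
$o = -15$ ($o = 3 \left(-5\right) = -15$)
$s{\left(C \right)} = -15 + C$ ($s{\left(C \right)} = C - 15 = -15 + C$)
$R{\left(X \right)} = 8$ ($R{\left(X \right)} = -2 - \left(-15 + 5\right) = -2 - -10 = -2 + 10 = 8$)
$- 28 R{\left(\left(4 - 5\right) \left(2 + 0\right) \right)} \left(-19\right) = \left(-28\right) 8 \left(-19\right) = \left(-224\right) \left(-19\right) = 4256$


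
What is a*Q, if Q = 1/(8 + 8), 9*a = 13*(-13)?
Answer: -169/144 ≈ -1.1736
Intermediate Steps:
a = -169/9 (a = (13*(-13))/9 = (⅑)*(-169) = -169/9 ≈ -18.778)
Q = 1/16 ≈ 0.062500
a*Q = -169/9*1/16 = -169/144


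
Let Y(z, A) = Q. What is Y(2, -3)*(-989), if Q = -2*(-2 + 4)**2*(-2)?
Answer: -15824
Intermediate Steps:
Q = 16 (Q = -2*2**2*(-2) = -2*4*(-2) = -8*(-2) = 16)
Y(z, A) = 16
Y(2, -3)*(-989) = 16*(-989) = -15824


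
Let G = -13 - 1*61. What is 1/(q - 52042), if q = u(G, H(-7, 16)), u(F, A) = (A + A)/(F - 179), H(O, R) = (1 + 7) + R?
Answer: -253/13166674 ≈ -1.9215e-5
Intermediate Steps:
H(O, R) = 8 + R
G = -74 (G = -13 - 61 = -74)
u(F, A) = 2*A/(-179 + F) (u(F, A) = (2*A)/(-179 + F) = 2*A/(-179 + F))
q = -48/253 (q = 2*(8 + 16)/(-179 - 74) = 2*24/(-253) = 2*24*(-1/253) = -48/253 ≈ -0.18972)
1/(q - 52042) = 1/(-48/253 - 52042) = 1/(-13166674/253) = -253/13166674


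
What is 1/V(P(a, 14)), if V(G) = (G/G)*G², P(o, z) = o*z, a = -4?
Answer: 1/3136 ≈ 0.00031888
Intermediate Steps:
V(G) = G² (V(G) = 1*G² = G²)
1/V(P(a, 14)) = 1/((-4*14)²) = 1/((-56)²) = 1/3136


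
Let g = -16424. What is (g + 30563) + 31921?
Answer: 46060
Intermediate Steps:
(g + 30563) + 31921 = (-16424 + 30563) + 31921 = 14139 + 31921 = 46060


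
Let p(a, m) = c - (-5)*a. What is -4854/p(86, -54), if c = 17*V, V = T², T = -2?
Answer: -809/83 ≈ -9.7470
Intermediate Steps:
V = 4 (V = (-2)² = 4)
c = 68 (c = 17*4 = 68)
p(a, m) = 68 + 5*a (p(a, m) = 68 - (-5)*a = 68 + 5*a)
-4854/p(86, -54) = -4854/(68 + 5*86) = -4854/(68 + 430) = -4854/498 = -4854*1/498 = -809/83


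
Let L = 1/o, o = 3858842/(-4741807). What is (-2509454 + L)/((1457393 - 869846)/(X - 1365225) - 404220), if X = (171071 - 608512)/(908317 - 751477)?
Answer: 7539902121250229791553/1214519567979609130200 ≈ 6.2081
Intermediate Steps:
o = -3858842/4741807 (o = 3858842*(-1/4741807) = -3858842/4741807 ≈ -0.81379)
L = -4741807/3858842 (L = 1/(-3858842/4741807) = -4741807/3858842 ≈ -1.2288)
X = -437441/156840 ≈ -2.7891
(-2509454 + L)/((1457393 - 869846)/(X - 1365225) - 404220) = (-2509454 - 4741807/3858842)/((1457393 - 869846)/(-437441/156840 - 1365225) - 404220) = -9683591234075/(3858842*(587547/(-214122326441/156840) - 404220)) = -9683591234075/(3858842*(587547*(-156840/214122326441) - 404220)) = -9683591234075/(3858842*(-92150871480/214122326441 - 404220)) = -9683591234075/(3858842*(-86552618944852500/214122326441)) = -9683591234075/3858842*(-214122326441/86552618944852500) = 7539902121250229791553/1214519567979609130200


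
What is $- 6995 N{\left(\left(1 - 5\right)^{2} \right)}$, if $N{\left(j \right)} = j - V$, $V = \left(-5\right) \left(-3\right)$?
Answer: $-6995$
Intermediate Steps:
$V = 15$
$N{\left(j \right)} = -15 + j$ ($N{\left(j \right)} = j - 15 = -15 + j$)
$- 6995 N{\left(\left(1 - 5\right)^{2} \right)} = - 6995 \left(-15 + \left(1 - 5\right)^{2}\right) = - 6995 \left(-15 + \left(-4\right)^{2}\right) = - 6995 \left(-15 + 16\right) = \left(-6995\right) 1 = -6995$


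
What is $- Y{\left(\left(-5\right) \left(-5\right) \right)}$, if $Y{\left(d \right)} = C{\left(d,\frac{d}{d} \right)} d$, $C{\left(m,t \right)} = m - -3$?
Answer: $-700$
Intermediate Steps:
$C{\left(m,t \right)} = 3 + m$ ($C{\left(m,t \right)} = m + 3 = 3 + m$)
$Y{\left(d \right)} = d \left(3 + d\right)$ ($Y{\left(d \right)} = \left(3 + d\right) d = d \left(3 + d\right)$)
$- Y{\left(\left(-5\right) \left(-5\right) \right)} = - \left(-5\right) \left(-5\right) \left(3 - -25\right) = - 25 \left(3 + 25\right) = - 25 \cdot 28 = \left(-1\right) 700 = -700$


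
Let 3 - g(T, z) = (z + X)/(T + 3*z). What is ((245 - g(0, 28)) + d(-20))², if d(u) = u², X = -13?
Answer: 323316361/784 ≈ 4.1239e+5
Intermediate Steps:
g(T, z) = 3 - (-13 + z)/(T + 3*z) (g(T, z) = 3 - (z - 13)/(T + 3*z) = 3 - (-13 + z)/(T + 3*z))
((245 - g(0, 28)) + d(-20))² = ((245 - (13 + 3*0 + 8*28)/(0 + 3*28)) + (-20)²)² = ((245 - (13 + 0 + 224)/(0 + 84)) + 400)² = ((245 - 237/84) + 400)² = ((245 - 1*79/28) + 400)² = ((245 - 79/28) + 400)² = (6781/28 + 400)² = (17981/28)² = 323316361/784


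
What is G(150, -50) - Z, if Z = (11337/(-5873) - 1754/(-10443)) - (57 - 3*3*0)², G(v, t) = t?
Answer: 196308324110/61331739 ≈ 3200.8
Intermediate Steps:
Z = -199374911060/61331739 (Z = (11337*(-1/5873) - 1754*(-1/10443)) - (57 - 9*0)² = (-11337/5873 + 1754/10443) - (57 + 0)² = -108091049/61331739 - 1*57² = -108091049/61331739 - 1*3249 = -108091049/61331739 - 3249 = -199374911060/61331739 ≈ -3250.8)
G(150, -50) - Z = -50 - 1*(-199374911060/61331739) = -50 + 199374911060/61331739 = 196308324110/61331739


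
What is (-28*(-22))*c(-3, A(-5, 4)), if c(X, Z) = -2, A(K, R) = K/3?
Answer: -1232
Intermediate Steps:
A(K, R) = K/3 (A(K, R) = K*(1/3) = K/3)
(-28*(-22))*c(-3, A(-5, 4)) = -28*(-22)*(-2) = 616*(-2) = -1232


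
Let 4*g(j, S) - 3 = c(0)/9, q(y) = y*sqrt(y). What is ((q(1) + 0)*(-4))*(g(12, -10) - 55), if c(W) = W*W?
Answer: 217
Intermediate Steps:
c(W) = W**2
q(y) = y**(3/2)
g(j, S) = 3/4 (g(j, S) = 3/4 + (0**2/9)/4 = 3/4 + (0*(1/9))/4 = 3/4 + (1/4)*0 = 3/4 + 0 = 3/4)
((q(1) + 0)*(-4))*(g(12, -10) - 55) = ((1**(3/2) + 0)*(-4))*(3/4 - 55) = ((1 + 0)*(-4))*(-217/4) = (1*(-4))*(-217/4) = -4*(-217/4) = 217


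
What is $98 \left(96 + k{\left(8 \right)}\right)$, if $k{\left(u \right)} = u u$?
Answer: $15680$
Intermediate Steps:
$k{\left(u \right)} = u^{2}$
$98 \left(96 + k{\left(8 \right)}\right) = 98 \left(96 + 8^{2}\right) = 98 \left(96 + 64\right) = 98 \cdot 160 = 15680$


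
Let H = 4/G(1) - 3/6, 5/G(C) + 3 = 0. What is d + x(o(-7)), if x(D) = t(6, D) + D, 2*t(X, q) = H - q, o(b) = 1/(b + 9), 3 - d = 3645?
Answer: -18216/5 ≈ -3643.2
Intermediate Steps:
d = -3642 (d = 3 - 1*3645 = 3 - 3645 = -3642)
o(b) = 1/(9 + b)
G(C) = -5/3 (G(C) = 5/(-3 + 0) = 5/(-3) = 5*(-1/3) = -5/3)
H = -29/10 (H = 4/(-5/3) - 3/6 = 4*(-3/5) - 3*1/6 = -12/5 - 1/2 = -29/10 ≈ -2.9000)
t(X, q) = -29/20 - q/2 (t(X, q) = (-29/10 - q)/2 = -29/20 - q/2)
x(D) = -29/20 + D/2 (x(D) = (-29/20 - D/2) + D = -29/20 + D/2)
d + x(o(-7)) = -3642 + (-29/20 + 1/(2*(9 - 7))) = -3642 + (-29/20 + (1/2)/2) = -3642 + (-29/20 + (1/2)*(1/2)) = -3642 + (-29/20 + 1/4) = -3642 - 6/5 = -18216/5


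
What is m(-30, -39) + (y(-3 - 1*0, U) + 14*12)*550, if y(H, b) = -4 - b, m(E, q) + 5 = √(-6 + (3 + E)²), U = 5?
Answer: 87445 + √723 ≈ 87472.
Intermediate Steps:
m(E, q) = -5 + √(-6 + (3 + E)²)
m(-30, -39) + (y(-3 - 1*0, U) + 14*12)*550 = (-5 + √(-6 + (3 - 30)²)) + ((-4 - 1*5) + 14*12)*550 = (-5 + √(-6 + (-27)²)) + ((-4 - 5) + 168)*550 = (-5 + √(-6 + 729)) + (-9 + 168)*550 = (-5 + √723) + 159*550 = (-5 + √723) + 87450 = 87445 + √723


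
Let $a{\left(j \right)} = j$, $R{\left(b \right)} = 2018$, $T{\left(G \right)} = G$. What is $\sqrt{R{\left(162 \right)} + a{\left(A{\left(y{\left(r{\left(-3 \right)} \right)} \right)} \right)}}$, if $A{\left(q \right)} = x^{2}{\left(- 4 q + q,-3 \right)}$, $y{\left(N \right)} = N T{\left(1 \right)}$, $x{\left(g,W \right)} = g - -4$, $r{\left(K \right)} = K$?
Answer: $27 \sqrt{3} \approx 46.765$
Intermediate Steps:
$x{\left(g,W \right)} = 4 + g$ ($x{\left(g,W \right)} = g + 4 = 4 + g$)
$y{\left(N \right)} = N$ ($y{\left(N \right)} = N 1 = N$)
$A{\left(q \right)} = \left(4 - 3 q\right)^{2}$ ($A{\left(q \right)} = \left(4 + \left(- 4 q + q\right)\right)^{2} = \left(4 - 3 q\right)^{2}$)
$\sqrt{R{\left(162 \right)} + a{\left(A{\left(y{\left(r{\left(-3 \right)} \right)} \right)} \right)}} = \sqrt{2018 + \left(-4 + 3 \left(-3\right)\right)^{2}} = \sqrt{2018 + \left(-4 - 9\right)^{2}} = \sqrt{2018 + \left(-13\right)^{2}} = \sqrt{2018 + 169} = \sqrt{2187} = 27 \sqrt{3}$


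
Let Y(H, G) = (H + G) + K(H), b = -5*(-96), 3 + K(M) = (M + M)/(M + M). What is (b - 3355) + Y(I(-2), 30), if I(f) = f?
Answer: -2849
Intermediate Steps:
K(M) = -2 (K(M) = -3 + (M + M)/(M + M) = -3 + (2*M)/((2*M)) = -3 + (2*M)*(1/(2*M)) = -3 + 1 = -2)
b = 480
Y(H, G) = -2 + G + H (Y(H, G) = (H + G) - 2 = (G + H) - 2 = -2 + G + H)
(b - 3355) + Y(I(-2), 30) = (480 - 3355) + (-2 + 30 - 2) = -2875 + 26 = -2849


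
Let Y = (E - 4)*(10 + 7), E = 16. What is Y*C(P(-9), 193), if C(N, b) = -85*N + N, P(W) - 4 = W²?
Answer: -1456560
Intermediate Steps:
P(W) = 4 + W²
C(N, b) = -84*N
Y = 204 (Y = (16 - 4)*(10 + 7) = 12*17 = 204)
Y*C(P(-9), 193) = 204*(-84*(4 + (-9)²)) = 204*(-84*(4 + 81)) = 204*(-84*85) = 204*(-7140) = -1456560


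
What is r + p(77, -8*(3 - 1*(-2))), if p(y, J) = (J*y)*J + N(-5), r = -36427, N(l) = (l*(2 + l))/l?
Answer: 86770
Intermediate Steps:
N(l) = 2 + l
p(y, J) = -3 + y*J² (p(y, J) = (J*y)*J + (2 - 5) = y*J² - 3 = -3 + y*J²)
r + p(77, -8*(3 - 1*(-2))) = -36427 + (-3 + 77*(-8*(3 - 1*(-2)))²) = -36427 + (-3 + 77*(-8*(3 + 2))²) = -36427 + (-3 + 77*(-8*5)²) = -36427 + (-3 + 77*(-1*40)²) = -36427 + (-3 + 77*(-40)²) = -36427 + (-3 + 77*1600) = -36427 + (-3 + 123200) = -36427 + 123197 = 86770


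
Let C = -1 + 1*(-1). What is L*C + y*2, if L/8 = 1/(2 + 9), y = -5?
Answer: -126/11 ≈ -11.455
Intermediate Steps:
L = 8/11 (L = 8/(2 + 9) = 8/11 ≈ 0.72727)
C = -2 (C = -1 - 1 = -2)
L*C + y*2 = (8/11)*(-2) - 5*2 = -16/11 - 10 = -126/11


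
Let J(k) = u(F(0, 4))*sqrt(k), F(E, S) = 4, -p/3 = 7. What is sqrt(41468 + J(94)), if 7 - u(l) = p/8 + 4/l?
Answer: sqrt(663488 + 138*sqrt(94))/4 ≈ 203.84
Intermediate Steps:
p = -21 (p = -3*7 = -21)
u(l) = 77/8 - 4/l (u(l) = 7 - (-21/8 + 4/l) = 7 + (21/8 - 4/l) = 77/8 - 4/l)
J(k) = 69*sqrt(k)/8 (J(k) = (77/8 - 4/4)*sqrt(k) = (77/8 - 4*1/4)*sqrt(k) = (77/8 - 1)*sqrt(k) = 69*sqrt(k)/8)
sqrt(41468 + J(94)) = sqrt(41468 + 69*sqrt(94)/8)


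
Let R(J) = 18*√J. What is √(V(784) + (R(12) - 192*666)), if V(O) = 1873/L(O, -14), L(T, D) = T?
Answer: √(-100249775 + 28224*√3)/28 ≈ 357.5*I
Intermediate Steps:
V(O) = 1873/O
√(V(784) + (R(12) - 192*666)) = √(1873/784 + (18*√12 - 192*666)) = √(1873*(1/784) + (18*(2*√3) - 127872)) = √(1873/784 + (36*√3 - 127872)) = √(1873/784 + (-127872 + 36*√3)) = √(-100249775/784 + 36*√3)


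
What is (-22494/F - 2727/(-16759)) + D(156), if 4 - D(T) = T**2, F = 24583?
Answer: -10024765384109/411986497 ≈ -24333.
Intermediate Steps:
D(T) = 4 - T**2
(-22494/F - 2727/(-16759)) + D(156) = (-22494/24583 - 2727/(-16759)) + (4 - 1*156**2) = (-22494*1/24583 - 2727*(-1/16759)) + (4 - 1*24336) = (-22494/24583 + 2727/16759) + (4 - 24336) = -309939105/411986497 - 24332 = -10024765384109/411986497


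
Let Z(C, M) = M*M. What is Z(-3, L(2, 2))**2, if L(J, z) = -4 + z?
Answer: 16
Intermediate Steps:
Z(C, M) = M**2
Z(-3, L(2, 2))**2 = ((-4 + 2)**2)**2 = ((-2)**2)**2 = 4**2 = 16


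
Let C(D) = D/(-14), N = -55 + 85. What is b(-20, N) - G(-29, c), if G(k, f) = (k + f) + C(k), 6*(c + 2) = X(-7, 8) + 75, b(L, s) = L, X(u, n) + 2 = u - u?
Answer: -68/21 ≈ -3.2381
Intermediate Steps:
N = 30
C(D) = -D/14 (C(D) = D*(-1/14) = -D/14)
X(u, n) = -2 (X(u, n) = -2 + (u - u) = -2 + 0 = -2)
c = 61/6 (c = -2 + (-2 + 75)/6 = -2 + (1/6)*73 = -2 + 73/6 = 61/6 ≈ 10.167)
G(k, f) = f + 13*k/14 (G(k, f) = (k + f) - k/14 = (f + k) - k/14 = f + 13*k/14)
b(-20, N) - G(-29, c) = -20 - (61/6 + (13/14)*(-29)) = -20 - (61/6 - 377/14) = -20 - 1*(-352/21) = -20 + 352/21 = -68/21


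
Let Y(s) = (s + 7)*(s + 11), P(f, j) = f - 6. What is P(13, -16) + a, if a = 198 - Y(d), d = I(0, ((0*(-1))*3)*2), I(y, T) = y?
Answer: 128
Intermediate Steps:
P(f, j) = -6 + f
d = 0
Y(s) = (7 + s)*(11 + s)
a = 121 (a = 198 - (77 + 0**2 + 18*0) = 198 - (77 + 0 + 0) = 198 - 1*77 = 198 - 77 = 121)
P(13, -16) + a = (-6 + 13) + 121 = 7 + 121 = 128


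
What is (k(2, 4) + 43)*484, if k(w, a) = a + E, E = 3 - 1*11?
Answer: 18876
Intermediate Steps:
E = -8 (E = 3 - 11 = -8)
k(w, a) = -8 + a (k(w, a) = a - 8 = -8 + a)
(k(2, 4) + 43)*484 = ((-8 + 4) + 43)*484 = (-4 + 43)*484 = 39*484 = 18876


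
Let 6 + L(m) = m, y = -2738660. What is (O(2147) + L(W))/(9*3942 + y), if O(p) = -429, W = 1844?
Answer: -1409/2703182 ≈ -0.00052124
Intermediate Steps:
L(m) = -6 + m
(O(2147) + L(W))/(9*3942 + y) = (-429 + (-6 + 1844))/(9*3942 - 2738660) = (-429 + 1838)/(35478 - 2738660) = 1409/(-2703182) = 1409*(-1/2703182) = -1409/2703182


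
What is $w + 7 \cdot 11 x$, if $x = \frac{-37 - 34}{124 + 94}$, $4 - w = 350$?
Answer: $- \frac{80895}{218} \approx -371.08$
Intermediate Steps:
$w = -346$ ($w = 4 - 350 = -346$)
$x = - \frac{71}{218} \approx -0.32569$
$w + 7 \cdot 11 x = -346 + 7 \cdot 11 \left(- \frac{71}{218}\right) = -346 + 77 \left(- \frac{71}{218}\right) = -346 - \frac{5467}{218} = - \frac{80895}{218}$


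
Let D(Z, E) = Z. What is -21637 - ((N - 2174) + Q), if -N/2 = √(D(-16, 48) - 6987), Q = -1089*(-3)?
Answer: -22730 + 2*I*√7003 ≈ -22730.0 + 167.37*I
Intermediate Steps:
Q = 3267
N = -2*I*√7003 (N = -2*√(-16 - 6987) = -2*I*√7003 ≈ -167.37*I)
-21637 - ((N - 2174) + Q) = -21637 - ((-2*I*√7003 - 2174) + 3267) = -21637 - ((-2174 - 2*I*√7003) + 3267) = -21637 - (1093 - 2*I*√7003) = -21637 + (-1093 + 2*I*√7003) = -22730 + 2*I*√7003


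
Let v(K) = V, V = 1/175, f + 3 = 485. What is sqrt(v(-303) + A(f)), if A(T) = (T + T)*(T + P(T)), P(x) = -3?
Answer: 9*sqrt(6983347)/35 ≈ 679.53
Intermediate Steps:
f = 482 (f = -3 + 485 = 482)
V = 1/175 ≈ 0.0057143
v(K) = 1/175
A(T) = 2*T*(-3 + T) (A(T) = (T + T)*(T - 3) = (2*T)*(-3 + T) = 2*T*(-3 + T))
sqrt(v(-303) + A(f)) = sqrt(1/175 + 2*482*(-3 + 482)) = sqrt(1/175 + 2*482*479) = sqrt(1/175 + 461756) = sqrt(80807301/175) = 9*sqrt(6983347)/35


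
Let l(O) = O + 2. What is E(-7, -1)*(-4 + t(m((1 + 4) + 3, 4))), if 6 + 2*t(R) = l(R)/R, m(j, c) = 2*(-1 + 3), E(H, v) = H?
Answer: 175/4 ≈ 43.750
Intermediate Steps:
l(O) = 2 + O
m(j, c) = 4 (m(j, c) = 2*2 = 4)
t(R) = -3 + (2 + R)/(2*R) (t(R) = -3 + ((2 + R)/R)/2 = -3 + (2 + R)/(2*R))
E(-7, -1)*(-4 + t(m((1 + 4) + 3, 4))) = -7*(-4 + (-5/2 + 1/4)) = -7*(-4 - 9/4) = -7*(-25/4) = 175/4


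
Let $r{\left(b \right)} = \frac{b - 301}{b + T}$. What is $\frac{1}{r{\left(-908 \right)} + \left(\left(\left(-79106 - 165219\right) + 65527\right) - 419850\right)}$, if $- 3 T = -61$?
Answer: $- \frac{2663}{1594195997} \approx -1.6704 \cdot 10^{-6}$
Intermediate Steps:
$T = \frac{61}{3}$ ($T = \left(- \frac{1}{3}\right) \left(-61\right) = \frac{61}{3} \approx 20.333$)
$r{\left(b \right)} = \frac{-301 + b}{\frac{61}{3} + b}$ ($r{\left(b \right)} = \frac{b - 301}{b + \frac{61}{3}} = \frac{-301 + b}{\frac{61}{3} + b}$)
$\frac{1}{r{\left(-908 \right)} + \left(\left(\left(-79106 - 165219\right) + 65527\right) - 419850\right)} = \frac{1}{\frac{3 \left(-301 - 908\right)}{61 + 3 \left(-908\right)} + \left(\left(\left(-79106 - 165219\right) + 65527\right) - 419850\right)} = \frac{1}{3 \frac{1}{61 - 2724} \left(-1209\right) + \left(\left(-244325 + 65527\right) - 419850\right)} = \frac{1}{3 \frac{1}{-2663} \left(-1209\right) - 598648} = \frac{1}{3 \left(- \frac{1}{2663}\right) \left(-1209\right) - 598648} = \frac{1}{\frac{3627}{2663} - 598648} = \frac{1}{- \frac{1594195997}{2663}} = - \frac{2663}{1594195997}$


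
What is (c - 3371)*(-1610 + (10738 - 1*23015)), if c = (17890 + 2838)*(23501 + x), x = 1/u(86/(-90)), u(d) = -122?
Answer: -412647155867331/61 ≈ -6.7647e+12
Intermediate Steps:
x = -1/122 (x = 1/(-122) = -1/122 ≈ -0.0081967)
c = 29714842044/61 (c = (17890 + 2838)*(23501 - 1/122) = 20728*(2867121/122) = 29714842044/61 ≈ 4.8713e+8)
(c - 3371)*(-1610 + (10738 - 1*23015)) = (29714842044/61 - 3371)*(-1610 + (10738 - 1*23015)) = 29714636413*(-1610 + (10738 - 23015))/61 = 29714636413*(-1610 - 12277)/61 = (29714636413/61)*(-13887) = -412647155867331/61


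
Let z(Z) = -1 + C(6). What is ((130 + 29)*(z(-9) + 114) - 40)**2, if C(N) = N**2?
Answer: 559369801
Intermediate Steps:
z(Z) = 35 (z(Z) = -1 + 6**2 = -1 + 36 = 35)
((130 + 29)*(z(-9) + 114) - 40)**2 = ((130 + 29)*(35 + 114) - 40)**2 = (159*149 - 40)**2 = (23691 - 40)**2 = 23651**2 = 559369801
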